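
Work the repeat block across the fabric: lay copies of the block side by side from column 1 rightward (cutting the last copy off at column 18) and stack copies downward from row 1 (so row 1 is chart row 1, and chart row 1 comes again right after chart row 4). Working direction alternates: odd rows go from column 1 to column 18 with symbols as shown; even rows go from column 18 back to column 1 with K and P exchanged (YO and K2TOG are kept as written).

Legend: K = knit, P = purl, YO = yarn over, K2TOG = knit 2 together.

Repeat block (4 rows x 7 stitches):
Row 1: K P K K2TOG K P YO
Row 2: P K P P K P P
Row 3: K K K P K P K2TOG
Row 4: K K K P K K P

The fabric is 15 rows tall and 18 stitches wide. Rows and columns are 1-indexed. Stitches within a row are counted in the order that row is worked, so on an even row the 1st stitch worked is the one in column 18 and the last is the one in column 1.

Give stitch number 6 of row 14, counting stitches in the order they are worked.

For row 14: chart row = ((14-1) mod 4) + 1 = 2; this is a WS (even) row.
Chart row 2 tiled across columns 1-18: P K P P K P P P K P P K P P P K P P
WS: work from column 18 back to column 1 (reverse the tiled row), swapping K<->P (YO and K2TOG unchanged).
Row 14 as worked: K K P K K K P K K P K K K P K K P K
The 6th stitch worked is K.

== STITCH ==
K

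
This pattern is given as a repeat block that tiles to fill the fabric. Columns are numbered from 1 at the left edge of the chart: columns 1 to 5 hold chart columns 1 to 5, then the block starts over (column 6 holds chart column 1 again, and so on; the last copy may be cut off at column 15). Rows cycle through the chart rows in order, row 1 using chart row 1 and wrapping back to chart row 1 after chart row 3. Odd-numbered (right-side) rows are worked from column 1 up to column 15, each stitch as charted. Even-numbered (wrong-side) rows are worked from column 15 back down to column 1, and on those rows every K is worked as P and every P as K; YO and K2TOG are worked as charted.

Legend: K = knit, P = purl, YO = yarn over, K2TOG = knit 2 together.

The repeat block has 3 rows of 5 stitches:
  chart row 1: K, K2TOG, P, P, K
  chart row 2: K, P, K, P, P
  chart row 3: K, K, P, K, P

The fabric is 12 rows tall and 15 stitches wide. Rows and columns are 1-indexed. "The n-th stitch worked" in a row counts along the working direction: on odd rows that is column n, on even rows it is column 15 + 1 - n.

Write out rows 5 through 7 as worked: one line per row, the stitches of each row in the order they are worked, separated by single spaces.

Rows as worked:
K P K P P K P K P P K P K P P
K P K P P K P K P P K P K P P
K K2TOG P P K K K2TOG P P K K K2TOG P P K

Derivation:
Row 5: chart row 2, RS - tile across columns 1-15 and work as-is.
Row 6: chart row 3, WS - tiled (columns 1-15): K K P K P K K P K P K K P K P; work from column 15 back to 1 with K<->P swapped.
Row 7: chart row 1, RS - tile across columns 1-15 and work as-is.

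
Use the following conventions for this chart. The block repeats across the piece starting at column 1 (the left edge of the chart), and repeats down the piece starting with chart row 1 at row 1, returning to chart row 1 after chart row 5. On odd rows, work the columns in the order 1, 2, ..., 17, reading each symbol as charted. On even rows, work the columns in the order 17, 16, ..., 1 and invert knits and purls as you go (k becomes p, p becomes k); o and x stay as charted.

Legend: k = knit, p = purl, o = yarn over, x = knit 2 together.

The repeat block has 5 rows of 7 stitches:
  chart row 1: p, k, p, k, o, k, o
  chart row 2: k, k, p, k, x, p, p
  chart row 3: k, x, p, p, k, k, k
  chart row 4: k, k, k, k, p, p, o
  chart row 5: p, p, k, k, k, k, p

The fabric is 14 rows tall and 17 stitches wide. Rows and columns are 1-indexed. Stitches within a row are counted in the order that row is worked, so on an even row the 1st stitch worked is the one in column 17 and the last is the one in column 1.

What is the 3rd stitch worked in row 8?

Row 8: (8-1) mod 5 = 2, so use chart row 3. Even row -> WS.
Chart row 3 tiled across columns 1-17: k x p p k k k k x p p k k k k x p
Wrong side: read the tiled row from column 17 down to 1 and exchange k with p (leave o, x).
Row 8 as worked: k x p p p p k k x p p p p k k x p
The 3rd stitch worked is p.

Result:
p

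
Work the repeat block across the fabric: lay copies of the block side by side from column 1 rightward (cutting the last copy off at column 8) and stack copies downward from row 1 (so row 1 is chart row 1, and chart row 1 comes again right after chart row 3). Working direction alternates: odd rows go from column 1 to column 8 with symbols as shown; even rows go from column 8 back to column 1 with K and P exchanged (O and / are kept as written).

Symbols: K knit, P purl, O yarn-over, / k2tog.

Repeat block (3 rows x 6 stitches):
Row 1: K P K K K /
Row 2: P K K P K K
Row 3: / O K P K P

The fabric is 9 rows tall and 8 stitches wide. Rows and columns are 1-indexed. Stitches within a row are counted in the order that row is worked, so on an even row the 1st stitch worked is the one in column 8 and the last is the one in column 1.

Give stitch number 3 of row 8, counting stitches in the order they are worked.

Stitch:
P

Derivation:
For row 8: chart row = ((8-1) mod 3) + 1 = 2; this is a WS (even) row.
Chart row 2 tiled across columns 1-8: P K K P K K P K
Wrong side: read the tiled row from column 8 down to 1 and exchange K with P (leave O, /).
Row 8 as worked: P K P P K P P K
The 3rd stitch worked is P.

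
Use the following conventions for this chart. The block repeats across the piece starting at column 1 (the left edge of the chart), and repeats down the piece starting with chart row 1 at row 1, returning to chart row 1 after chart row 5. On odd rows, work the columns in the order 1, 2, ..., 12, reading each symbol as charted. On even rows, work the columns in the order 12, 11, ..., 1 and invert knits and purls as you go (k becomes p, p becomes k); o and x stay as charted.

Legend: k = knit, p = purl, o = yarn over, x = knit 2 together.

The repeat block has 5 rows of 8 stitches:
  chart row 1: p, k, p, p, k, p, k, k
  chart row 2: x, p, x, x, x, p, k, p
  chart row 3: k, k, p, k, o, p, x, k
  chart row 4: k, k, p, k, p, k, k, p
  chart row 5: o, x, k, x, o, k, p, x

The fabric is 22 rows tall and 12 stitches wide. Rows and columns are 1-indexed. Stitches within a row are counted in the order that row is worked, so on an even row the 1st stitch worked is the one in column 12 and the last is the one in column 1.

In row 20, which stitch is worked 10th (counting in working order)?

Row 20 uses chart row ((20-1) mod 5)+1 = 5. Row 20 is even, so WS.
Chart row 5 tiled across columns 1-12: o x k x o k p x o x k x
WS row: flip the tiled sequence (start at column 12) and apply k<->p; o and x stay.
Row 20 as worked: x p x o x k p o x p x o
Counting 10 along the worked row gives p.

Stitch:
p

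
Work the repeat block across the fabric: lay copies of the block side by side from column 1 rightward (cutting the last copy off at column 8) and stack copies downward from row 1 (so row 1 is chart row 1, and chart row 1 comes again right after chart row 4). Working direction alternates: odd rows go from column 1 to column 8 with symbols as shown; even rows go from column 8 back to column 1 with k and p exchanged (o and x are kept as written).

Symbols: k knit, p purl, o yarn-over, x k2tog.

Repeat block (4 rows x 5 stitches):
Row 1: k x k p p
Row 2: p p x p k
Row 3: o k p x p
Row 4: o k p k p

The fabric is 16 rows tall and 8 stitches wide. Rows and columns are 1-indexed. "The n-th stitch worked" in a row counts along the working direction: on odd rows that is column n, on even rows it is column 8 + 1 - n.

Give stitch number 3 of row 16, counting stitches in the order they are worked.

Row 16 uses chart row ((16-1) mod 4)+1 = 4. Row 16 is even, so WS.
Chart row 4 tiled across columns 1-8: o k p k p o k p
WS: work from column 8 back to column 1 (reverse the tiled row), swapping k<->p (o and x unchanged).
Row 16 as worked: k p o k p k p o
Stitch 3 in working order -> o

Result:
o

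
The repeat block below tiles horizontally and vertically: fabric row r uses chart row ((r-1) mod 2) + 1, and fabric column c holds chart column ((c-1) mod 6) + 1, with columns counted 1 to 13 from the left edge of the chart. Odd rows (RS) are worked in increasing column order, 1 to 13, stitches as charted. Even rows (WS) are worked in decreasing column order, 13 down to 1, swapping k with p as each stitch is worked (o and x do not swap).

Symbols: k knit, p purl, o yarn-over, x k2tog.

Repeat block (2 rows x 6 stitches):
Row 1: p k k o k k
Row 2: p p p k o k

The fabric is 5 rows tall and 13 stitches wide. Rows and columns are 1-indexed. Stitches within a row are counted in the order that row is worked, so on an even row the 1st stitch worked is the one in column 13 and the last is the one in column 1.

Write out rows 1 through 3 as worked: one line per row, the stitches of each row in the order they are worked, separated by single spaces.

Row 1: chart row 1, RS - tile across columns 1-13 and work as-is.
Row 2: chart row 2, WS - tiled (columns 1-13): p p p k o k p p p k o k p; work from column 13 back to 1 with k<->p swapped.
Row 3: chart row 1, RS - tile across columns 1-13 and work as-is.

Result:
p k k o k k p k k o k k p
k p o p k k k p o p k k k
p k k o k k p k k o k k p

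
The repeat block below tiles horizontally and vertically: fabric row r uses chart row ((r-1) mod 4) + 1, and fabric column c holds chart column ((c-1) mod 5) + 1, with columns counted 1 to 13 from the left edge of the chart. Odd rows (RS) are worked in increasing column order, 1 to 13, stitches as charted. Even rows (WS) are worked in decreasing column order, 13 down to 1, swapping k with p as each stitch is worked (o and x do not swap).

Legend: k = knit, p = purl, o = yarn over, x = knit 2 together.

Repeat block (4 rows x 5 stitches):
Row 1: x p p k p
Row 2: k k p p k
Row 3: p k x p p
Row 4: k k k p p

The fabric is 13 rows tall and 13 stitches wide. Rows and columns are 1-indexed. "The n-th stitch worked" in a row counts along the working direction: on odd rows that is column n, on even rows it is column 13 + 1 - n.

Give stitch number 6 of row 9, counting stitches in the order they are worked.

Stitch:
x

Derivation:
Row 9: (9-1) mod 4 = 0, so use chart row 1. Odd row -> RS.
Chart row 1 tiled across columns 1-13: x p p k p x p p k p x p p
RS: work column 1 to column 13, symbols as charted — the tiled row is the row as worked.
The 6th stitch worked is x.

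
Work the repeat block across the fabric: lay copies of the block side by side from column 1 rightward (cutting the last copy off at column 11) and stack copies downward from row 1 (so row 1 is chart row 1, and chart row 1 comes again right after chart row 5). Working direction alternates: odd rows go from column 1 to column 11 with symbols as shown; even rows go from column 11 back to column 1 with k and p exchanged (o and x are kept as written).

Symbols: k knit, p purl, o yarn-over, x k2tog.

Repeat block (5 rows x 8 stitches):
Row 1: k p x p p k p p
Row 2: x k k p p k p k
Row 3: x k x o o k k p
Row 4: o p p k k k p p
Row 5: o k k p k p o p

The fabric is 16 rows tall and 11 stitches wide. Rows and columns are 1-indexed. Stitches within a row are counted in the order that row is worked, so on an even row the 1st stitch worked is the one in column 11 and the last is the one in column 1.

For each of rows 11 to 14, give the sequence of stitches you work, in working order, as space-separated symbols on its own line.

Result:
k p x p p k p p k p x
p p x p k p k k p p x
x k x o o k k p x k x
k k o k k p p p k k o

Derivation:
Row 11: chart row 1, RS - tile across columns 1-11 and work as-is.
Row 12: chart row 2, WS - tiled (columns 1-11): x k k p p k p k x k k; work from column 11 back to 1 with k<->p swapped.
Row 13: chart row 3, RS - tile across columns 1-11 and work as-is.
Row 14: chart row 4, WS - tiled (columns 1-11): o p p k k k p p o p p; work from column 11 back to 1 with k<->p swapped.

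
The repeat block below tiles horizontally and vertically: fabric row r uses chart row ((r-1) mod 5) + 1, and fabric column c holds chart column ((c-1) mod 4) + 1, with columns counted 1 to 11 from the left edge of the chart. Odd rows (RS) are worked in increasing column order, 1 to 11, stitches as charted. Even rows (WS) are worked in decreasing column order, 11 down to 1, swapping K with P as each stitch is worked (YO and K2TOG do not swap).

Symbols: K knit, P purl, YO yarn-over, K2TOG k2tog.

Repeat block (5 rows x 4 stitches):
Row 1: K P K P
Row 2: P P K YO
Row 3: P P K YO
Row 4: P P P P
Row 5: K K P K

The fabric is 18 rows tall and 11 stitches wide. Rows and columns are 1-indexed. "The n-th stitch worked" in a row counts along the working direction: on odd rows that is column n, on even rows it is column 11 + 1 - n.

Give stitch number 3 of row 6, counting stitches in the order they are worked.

== STITCH ==
P

Derivation:
For row 6: chart row = ((6-1) mod 5) + 1 = 1; this is a WS (even) row.
Chart row 1 tiled across columns 1-11: K P K P K P K P K P K
WS: work from column 11 back to column 1 (reverse the tiled row), swapping K<->P (YO and K2TOG unchanged).
Row 6 as worked: P K P K P K P K P K P
The 3rd stitch worked is P.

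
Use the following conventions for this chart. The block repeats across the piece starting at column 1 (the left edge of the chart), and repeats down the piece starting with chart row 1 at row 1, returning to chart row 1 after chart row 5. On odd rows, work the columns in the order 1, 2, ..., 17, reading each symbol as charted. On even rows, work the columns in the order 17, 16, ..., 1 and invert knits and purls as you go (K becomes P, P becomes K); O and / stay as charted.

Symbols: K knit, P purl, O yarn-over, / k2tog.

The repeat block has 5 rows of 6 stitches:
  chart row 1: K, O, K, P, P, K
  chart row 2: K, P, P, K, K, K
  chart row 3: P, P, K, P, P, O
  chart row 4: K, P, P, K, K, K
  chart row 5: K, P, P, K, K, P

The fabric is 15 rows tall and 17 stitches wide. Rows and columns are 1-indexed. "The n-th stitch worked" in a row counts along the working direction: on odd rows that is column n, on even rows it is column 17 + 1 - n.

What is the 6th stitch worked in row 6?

Row 6 uses chart row ((6-1) mod 5)+1 = 1. Row 6 is even, so WS.
Chart row 1 tiled across columns 1-17: K O K P P K K O K P P K K O K P P
WS: work from column 17 back to column 1 (reverse the tiled row), swapping K<->P (O and / unchanged).
Row 6 as worked: K K P O P P K K P O P P K K P O P
Counting 6 along the worked row gives P.

Stitch:
P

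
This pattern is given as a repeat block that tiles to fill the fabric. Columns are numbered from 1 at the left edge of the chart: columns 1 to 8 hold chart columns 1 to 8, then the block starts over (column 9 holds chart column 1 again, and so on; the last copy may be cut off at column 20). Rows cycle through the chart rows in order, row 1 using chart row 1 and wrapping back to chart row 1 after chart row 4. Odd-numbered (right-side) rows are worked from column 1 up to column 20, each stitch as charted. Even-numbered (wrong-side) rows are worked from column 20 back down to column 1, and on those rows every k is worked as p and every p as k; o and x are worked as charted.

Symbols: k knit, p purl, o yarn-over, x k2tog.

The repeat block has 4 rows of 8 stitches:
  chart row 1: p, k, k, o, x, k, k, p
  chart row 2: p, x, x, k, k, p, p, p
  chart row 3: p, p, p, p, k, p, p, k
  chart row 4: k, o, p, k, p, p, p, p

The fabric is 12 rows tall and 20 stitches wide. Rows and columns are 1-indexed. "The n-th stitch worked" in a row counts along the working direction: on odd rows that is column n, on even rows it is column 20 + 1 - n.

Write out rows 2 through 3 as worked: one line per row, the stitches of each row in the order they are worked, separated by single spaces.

Row 2: chart row 2, WS - tiled (columns 1-20): p x x k k p p p p x x k k p p p p x x k; work from column 20 back to 1 with k<->p swapped.
Row 3: chart row 3, RS - tile across columns 1-20 and work as-is.

Rows as worked:
p x x k k k k p p x x k k k k p p x x k
p p p p k p p k p p p p k p p k p p p p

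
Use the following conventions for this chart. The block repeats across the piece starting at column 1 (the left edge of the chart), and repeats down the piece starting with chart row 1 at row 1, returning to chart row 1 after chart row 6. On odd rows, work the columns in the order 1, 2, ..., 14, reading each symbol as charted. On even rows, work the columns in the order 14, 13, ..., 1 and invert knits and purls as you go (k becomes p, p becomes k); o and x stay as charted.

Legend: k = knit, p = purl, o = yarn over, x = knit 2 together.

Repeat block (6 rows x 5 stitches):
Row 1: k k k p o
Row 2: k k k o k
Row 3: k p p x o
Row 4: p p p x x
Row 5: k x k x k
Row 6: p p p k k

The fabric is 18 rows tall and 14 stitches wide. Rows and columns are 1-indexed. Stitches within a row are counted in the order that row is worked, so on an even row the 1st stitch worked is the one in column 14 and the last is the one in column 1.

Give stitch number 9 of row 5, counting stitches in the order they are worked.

Result:
x

Derivation:
Row 5 uses chart row ((5-1) mod 6)+1 = 5. Row 5 is odd, so RS.
Chart row 5 tiled across columns 1-14: k x k x k k x k x k k x k x
Right side: take the tiled row as-is (worked left to right from column 1).
Counting 9 along the worked row gives x.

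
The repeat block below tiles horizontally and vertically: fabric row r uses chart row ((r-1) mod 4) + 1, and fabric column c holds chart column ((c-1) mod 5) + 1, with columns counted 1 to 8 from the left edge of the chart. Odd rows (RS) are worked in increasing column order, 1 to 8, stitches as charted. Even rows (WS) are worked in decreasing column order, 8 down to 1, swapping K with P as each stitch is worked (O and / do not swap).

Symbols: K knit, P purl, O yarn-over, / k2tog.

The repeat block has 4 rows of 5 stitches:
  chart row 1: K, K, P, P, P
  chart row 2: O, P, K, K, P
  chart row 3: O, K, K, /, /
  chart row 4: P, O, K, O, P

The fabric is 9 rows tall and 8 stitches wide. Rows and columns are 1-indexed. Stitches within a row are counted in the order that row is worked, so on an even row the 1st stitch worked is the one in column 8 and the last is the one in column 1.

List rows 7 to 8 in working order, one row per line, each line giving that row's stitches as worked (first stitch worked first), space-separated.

== ROWS AS WORKED ==
O K K / / O K K
P O K K O P O K

Derivation:
Row 7: chart row 3, RS - tile across columns 1-8 and work as-is.
Row 8: chart row 4, WS - tiled (columns 1-8): P O K O P P O K; work from column 8 back to 1 with K<->P swapped.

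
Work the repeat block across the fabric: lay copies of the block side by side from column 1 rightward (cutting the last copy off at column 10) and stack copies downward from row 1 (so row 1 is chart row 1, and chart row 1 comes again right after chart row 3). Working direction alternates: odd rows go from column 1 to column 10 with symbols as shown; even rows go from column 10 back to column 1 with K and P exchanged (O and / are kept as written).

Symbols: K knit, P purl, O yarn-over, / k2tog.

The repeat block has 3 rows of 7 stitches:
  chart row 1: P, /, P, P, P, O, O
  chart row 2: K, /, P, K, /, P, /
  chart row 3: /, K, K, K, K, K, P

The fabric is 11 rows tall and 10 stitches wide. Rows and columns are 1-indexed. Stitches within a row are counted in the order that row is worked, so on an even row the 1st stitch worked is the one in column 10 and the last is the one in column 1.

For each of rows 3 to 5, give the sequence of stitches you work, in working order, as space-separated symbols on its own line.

Row 3: chart row 3, RS - tile across columns 1-10 and work as-is.
Row 4: chart row 1, WS - tiled (columns 1-10): P / P P P O O P / P; work from column 10 back to 1 with K<->P swapped.
Row 5: chart row 2, RS - tile across columns 1-10 and work as-is.

== ROWS AS WORKED ==
/ K K K K K P / K K
K / K O O K K K / K
K / P K / P / K / P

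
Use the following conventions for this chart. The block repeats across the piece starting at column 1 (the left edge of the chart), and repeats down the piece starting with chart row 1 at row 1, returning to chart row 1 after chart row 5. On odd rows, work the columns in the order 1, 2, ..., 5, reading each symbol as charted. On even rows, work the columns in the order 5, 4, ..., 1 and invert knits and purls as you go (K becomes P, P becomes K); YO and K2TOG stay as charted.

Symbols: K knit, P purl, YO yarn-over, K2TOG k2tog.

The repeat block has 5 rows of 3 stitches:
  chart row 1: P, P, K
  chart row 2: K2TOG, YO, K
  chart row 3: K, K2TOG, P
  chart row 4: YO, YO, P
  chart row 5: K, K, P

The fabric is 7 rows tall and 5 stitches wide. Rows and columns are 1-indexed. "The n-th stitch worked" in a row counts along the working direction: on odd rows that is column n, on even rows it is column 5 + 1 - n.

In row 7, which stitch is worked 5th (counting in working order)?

Row 7: (7-1) mod 5 = 1, so use chart row 2. Odd row -> RS.
Chart row 2 tiled across columns 1-5: K2TOG YO K K2TOG YO
RS: work column 1 to column 5, symbols as charted — the tiled row is the row as worked.
Stitch 5 in working order -> YO

Stitch:
YO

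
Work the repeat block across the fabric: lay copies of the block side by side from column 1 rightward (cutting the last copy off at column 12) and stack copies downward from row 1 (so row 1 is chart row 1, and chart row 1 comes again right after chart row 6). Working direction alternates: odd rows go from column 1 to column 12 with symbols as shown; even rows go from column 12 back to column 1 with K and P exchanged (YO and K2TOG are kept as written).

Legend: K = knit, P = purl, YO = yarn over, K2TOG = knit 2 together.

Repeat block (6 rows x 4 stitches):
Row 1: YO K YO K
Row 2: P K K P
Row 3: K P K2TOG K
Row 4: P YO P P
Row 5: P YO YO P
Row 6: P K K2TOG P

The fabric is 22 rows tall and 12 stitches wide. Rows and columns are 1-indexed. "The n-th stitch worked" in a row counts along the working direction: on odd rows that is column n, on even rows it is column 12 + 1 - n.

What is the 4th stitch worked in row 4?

Row 4: (4-1) mod 6 = 3, so use chart row 4. Even row -> WS.
Chart row 4 tiled across columns 1-12: P YO P P P YO P P P YO P P
Wrong side: read the tiled row from column 12 down to 1 and exchange K with P (leave YO, K2TOG).
Row 4 as worked: K K YO K K K YO K K K YO K
Stitch 4 in working order -> K

Result:
K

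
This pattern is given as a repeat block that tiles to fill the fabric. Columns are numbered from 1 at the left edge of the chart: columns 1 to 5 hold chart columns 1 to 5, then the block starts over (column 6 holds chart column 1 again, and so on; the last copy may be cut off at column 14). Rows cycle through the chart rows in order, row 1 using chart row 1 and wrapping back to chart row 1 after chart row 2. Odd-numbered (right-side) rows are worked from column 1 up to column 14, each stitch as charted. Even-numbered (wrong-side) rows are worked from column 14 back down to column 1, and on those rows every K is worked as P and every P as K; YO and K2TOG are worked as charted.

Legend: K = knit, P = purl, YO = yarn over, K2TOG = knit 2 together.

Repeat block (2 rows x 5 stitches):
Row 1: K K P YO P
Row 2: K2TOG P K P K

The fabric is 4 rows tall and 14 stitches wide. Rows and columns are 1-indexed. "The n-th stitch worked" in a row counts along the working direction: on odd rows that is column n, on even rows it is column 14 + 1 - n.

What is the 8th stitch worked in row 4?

Result:
K

Derivation:
For row 4: chart row = ((4-1) mod 2) + 1 = 2; this is a WS (even) row.
Chart row 2 tiled across columns 1-14: K2TOG P K P K K2TOG P K P K K2TOG P K P
WS: work from column 14 back to column 1 (reverse the tiled row), swapping K<->P (YO and K2TOG unchanged).
Row 4 as worked: K P K K2TOG P K P K K2TOG P K P K K2TOG
Stitch 8 in working order -> K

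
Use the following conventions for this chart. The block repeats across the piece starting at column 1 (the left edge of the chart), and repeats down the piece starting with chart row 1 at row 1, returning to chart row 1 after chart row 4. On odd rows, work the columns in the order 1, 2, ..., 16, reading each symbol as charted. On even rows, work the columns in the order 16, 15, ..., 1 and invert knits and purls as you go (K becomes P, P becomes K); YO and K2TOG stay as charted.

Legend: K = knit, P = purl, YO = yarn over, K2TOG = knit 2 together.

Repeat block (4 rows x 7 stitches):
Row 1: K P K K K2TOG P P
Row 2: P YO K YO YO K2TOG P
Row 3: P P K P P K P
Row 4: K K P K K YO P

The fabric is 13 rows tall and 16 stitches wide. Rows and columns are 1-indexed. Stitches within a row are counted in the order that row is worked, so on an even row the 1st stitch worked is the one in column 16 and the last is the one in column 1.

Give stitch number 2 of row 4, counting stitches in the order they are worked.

Result:
P

Derivation:
Row 4 uses chart row ((4-1) mod 4)+1 = 4. Row 4 is even, so WS.
Chart row 4 tiled across columns 1-16: K K P K K YO P K K P K K YO P K K
WS row: flip the tiled sequence (start at column 16) and apply K<->P; YO and K2TOG stay.
Row 4 as worked: P P K YO P P K P P K YO P P K P P
The 2nd stitch worked is P.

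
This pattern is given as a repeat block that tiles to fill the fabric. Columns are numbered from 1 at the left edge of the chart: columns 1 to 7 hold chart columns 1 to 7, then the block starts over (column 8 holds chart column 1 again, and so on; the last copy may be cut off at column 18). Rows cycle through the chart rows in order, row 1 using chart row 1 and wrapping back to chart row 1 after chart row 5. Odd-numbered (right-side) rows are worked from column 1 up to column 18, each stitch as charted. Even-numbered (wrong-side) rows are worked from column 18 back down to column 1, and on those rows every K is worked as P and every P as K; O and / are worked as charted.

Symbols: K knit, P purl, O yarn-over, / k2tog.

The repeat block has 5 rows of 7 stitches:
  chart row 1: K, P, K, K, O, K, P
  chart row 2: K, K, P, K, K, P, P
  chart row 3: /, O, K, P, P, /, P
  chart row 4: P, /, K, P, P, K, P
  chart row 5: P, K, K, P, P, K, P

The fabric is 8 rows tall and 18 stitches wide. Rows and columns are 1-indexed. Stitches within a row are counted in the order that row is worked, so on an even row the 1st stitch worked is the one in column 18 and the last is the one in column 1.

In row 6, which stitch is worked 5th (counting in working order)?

Row 6 uses chart row ((6-1) mod 5)+1 = 1. Row 6 is even, so WS.
Chart row 1 tiled across columns 1-18: K P K K O K P K P K K O K P K P K K
WS row: flip the tiled sequence (start at column 18) and apply K<->P; O and / stay.
Row 6 as worked: P P K P K P O P P K P K P O P P K P
Stitch 5 in working order -> K

Stitch:
K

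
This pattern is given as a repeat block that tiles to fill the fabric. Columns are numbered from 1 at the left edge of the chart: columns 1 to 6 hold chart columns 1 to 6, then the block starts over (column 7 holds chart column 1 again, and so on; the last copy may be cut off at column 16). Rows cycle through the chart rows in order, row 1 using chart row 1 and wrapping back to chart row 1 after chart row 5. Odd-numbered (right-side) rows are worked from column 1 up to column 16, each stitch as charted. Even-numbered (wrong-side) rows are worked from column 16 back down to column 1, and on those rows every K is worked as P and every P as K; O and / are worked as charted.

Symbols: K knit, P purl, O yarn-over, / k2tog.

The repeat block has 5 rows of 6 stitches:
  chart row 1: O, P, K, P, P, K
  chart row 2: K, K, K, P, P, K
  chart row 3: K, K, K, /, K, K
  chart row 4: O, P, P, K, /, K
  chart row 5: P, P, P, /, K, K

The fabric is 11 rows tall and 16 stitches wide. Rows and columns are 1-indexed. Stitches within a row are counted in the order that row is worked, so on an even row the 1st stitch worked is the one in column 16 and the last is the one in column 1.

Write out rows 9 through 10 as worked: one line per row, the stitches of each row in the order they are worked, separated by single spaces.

== ROWS AS WORKED ==
O P P K / K O P P K / K O P P K
/ K K K P P / K K K P P / K K K

Derivation:
Row 9: chart row 4, RS - tile across columns 1-16 and work as-is.
Row 10: chart row 5, WS - tiled (columns 1-16): P P P / K K P P P / K K P P P /; work from column 16 back to 1 with K<->P swapped.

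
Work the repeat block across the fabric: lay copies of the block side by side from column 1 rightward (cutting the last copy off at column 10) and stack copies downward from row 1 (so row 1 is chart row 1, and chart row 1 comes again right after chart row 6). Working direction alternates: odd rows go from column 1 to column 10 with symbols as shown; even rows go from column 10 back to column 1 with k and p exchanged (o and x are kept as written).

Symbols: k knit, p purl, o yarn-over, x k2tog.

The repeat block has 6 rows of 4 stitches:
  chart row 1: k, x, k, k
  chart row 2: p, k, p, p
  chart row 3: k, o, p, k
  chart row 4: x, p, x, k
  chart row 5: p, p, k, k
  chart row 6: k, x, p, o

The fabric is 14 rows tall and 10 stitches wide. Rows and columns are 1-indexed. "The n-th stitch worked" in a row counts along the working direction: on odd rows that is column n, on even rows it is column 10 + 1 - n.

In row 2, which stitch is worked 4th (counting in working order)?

Row 2: (2-1) mod 6 = 1, so use chart row 2. Even row -> WS.
Chart row 2 tiled across columns 1-10: p k p p p k p p p k
WS: work from column 10 back to column 1 (reverse the tiled row), swapping k<->p (o and x unchanged).
Row 2 as worked: p k k k p k k k p k
The 4th stitch worked is k.

== STITCH ==
k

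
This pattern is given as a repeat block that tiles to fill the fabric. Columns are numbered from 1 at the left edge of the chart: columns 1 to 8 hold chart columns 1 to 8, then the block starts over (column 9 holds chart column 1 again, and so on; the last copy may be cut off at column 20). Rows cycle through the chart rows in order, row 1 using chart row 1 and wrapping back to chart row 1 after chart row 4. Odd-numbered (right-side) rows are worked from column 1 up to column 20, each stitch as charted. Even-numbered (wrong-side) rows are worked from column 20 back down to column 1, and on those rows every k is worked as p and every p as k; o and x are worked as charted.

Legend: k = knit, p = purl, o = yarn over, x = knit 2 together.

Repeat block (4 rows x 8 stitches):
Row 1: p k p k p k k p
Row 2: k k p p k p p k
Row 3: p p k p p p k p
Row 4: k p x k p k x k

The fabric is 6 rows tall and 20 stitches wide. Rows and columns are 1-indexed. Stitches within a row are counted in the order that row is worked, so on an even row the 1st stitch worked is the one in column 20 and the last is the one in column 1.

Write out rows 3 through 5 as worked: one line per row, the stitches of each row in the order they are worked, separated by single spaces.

Rows as worked:
p p k p p p k p p p k p p p k p p p k p
p x k p p x p k p x k p p x p k p x k p
p k p k p k k p p k p k p k k p p k p k

Derivation:
Row 3: chart row 3, RS - tile across columns 1-20 and work as-is.
Row 4: chart row 4, WS - tiled (columns 1-20): k p x k p k x k k p x k p k x k k p x k; work from column 20 back to 1 with k<->p swapped.
Row 5: chart row 1, RS - tile across columns 1-20 and work as-is.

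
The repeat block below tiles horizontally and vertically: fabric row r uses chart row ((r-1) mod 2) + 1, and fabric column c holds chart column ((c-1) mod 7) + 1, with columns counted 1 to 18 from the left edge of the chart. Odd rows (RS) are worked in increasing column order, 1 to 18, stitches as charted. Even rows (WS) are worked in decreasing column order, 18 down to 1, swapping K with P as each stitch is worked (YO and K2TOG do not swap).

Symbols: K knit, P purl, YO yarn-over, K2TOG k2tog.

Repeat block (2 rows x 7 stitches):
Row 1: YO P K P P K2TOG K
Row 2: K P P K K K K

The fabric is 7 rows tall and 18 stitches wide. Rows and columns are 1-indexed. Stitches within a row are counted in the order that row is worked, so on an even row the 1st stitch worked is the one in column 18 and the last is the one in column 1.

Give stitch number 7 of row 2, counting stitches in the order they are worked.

Result:
P

Derivation:
Row 2: (2-1) mod 2 = 1, so use chart row 2. Even row -> WS.
Chart row 2 tiled across columns 1-18: K P P K K K K K P P K K K K K P P K
WS: work from column 18 back to column 1 (reverse the tiled row), swapping K<->P (YO and K2TOG unchanged).
Row 2 as worked: P K K P P P P P K K P P P P P K K P
Stitch 7 in working order -> P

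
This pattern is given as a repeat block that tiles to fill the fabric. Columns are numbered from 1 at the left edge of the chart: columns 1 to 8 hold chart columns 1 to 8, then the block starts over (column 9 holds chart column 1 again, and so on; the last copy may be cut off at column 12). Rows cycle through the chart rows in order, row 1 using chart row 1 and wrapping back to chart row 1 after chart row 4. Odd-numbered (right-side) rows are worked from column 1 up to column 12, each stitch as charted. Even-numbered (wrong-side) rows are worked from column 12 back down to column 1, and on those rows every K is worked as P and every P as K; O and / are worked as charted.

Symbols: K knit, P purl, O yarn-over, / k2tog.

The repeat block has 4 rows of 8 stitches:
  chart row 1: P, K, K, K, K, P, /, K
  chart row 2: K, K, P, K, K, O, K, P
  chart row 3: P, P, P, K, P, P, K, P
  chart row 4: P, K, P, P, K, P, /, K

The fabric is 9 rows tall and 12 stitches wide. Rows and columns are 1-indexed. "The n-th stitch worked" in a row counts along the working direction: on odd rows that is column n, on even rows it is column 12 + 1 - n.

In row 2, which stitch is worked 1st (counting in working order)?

== STITCH ==
P

Derivation:
Row 2 uses chart row ((2-1) mod 4)+1 = 2. Row 2 is even, so WS.
Chart row 2 tiled across columns 1-12: K K P K K O K P K K P K
WS row: flip the tiled sequence (start at column 12) and apply K<->P; O and / stay.
Row 2 as worked: P K P P K P O P P K P P
Counting 1 along the worked row gives P.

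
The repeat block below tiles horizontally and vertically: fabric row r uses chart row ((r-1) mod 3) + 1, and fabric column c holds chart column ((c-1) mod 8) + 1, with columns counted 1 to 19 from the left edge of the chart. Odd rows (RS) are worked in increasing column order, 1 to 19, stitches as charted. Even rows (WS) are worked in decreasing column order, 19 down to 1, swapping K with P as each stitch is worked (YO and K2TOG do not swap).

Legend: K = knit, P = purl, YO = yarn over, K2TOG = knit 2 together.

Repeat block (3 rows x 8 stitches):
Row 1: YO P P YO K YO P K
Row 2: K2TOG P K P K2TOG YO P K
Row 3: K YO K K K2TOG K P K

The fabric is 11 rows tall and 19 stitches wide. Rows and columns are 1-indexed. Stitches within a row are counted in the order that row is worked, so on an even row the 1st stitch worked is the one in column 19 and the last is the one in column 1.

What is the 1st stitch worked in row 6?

Row 6: (6-1) mod 3 = 2, so use chart row 3. Even row -> WS.
Chart row 3 tiled across columns 1-19: K YO K K K2TOG K P K K YO K K K2TOG K P K K YO K
Wrong side: read the tiled row from column 19 down to 1 and exchange K with P (leave YO, K2TOG).
Row 6 as worked: P YO P P K P K2TOG P P YO P P K P K2TOG P P YO P
The 1st stitch worked is P.

== STITCH ==
P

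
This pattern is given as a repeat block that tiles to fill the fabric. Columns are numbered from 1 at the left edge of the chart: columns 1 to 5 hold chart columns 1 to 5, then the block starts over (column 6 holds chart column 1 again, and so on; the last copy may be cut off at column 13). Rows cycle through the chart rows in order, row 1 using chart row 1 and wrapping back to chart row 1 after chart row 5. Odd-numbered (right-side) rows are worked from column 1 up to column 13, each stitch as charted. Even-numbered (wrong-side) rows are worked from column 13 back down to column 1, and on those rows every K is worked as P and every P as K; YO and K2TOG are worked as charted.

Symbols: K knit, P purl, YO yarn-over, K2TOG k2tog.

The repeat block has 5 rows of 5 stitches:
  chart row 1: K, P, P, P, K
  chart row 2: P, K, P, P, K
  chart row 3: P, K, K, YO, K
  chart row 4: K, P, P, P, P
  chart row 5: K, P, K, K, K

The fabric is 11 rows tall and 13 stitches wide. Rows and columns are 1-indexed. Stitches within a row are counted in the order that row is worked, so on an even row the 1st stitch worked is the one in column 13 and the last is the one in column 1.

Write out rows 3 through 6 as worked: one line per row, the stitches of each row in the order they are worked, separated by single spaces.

Row 3: chart row 3, RS - tile across columns 1-13 and work as-is.
Row 4: chart row 4, WS - tiled (columns 1-13): K P P P P K P P P P K P P; work from column 13 back to 1 with K<->P swapped.
Row 5: chart row 5, RS - tile across columns 1-13 and work as-is.
Row 6: chart row 1, WS - tiled (columns 1-13): K P P P K K P P P K K P P; work from column 13 back to 1 with K<->P swapped.

Rows as worked:
P K K YO K P K K YO K P K K
K K P K K K K P K K K K P
K P K K K K P K K K K P K
K K P P K K K P P K K K P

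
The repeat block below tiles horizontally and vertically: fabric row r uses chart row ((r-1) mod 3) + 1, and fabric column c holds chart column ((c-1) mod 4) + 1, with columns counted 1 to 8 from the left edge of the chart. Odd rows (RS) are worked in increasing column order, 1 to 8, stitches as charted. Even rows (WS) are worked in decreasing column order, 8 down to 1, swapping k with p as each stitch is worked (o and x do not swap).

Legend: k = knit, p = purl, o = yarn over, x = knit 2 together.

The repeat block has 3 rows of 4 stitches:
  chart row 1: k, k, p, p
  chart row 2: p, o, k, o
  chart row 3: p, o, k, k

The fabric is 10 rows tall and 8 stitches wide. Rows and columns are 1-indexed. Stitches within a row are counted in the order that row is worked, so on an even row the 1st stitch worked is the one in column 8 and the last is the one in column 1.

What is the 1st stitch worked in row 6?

For row 6: chart row = ((6-1) mod 3) + 1 = 3; this is a WS (even) row.
Chart row 3 tiled across columns 1-8: p o k k p o k k
Wrong side: read the tiled row from column 8 down to 1 and exchange k with p (leave o, x).
Row 6 as worked: p p o k p p o k
The 1st stitch worked is p.

== STITCH ==
p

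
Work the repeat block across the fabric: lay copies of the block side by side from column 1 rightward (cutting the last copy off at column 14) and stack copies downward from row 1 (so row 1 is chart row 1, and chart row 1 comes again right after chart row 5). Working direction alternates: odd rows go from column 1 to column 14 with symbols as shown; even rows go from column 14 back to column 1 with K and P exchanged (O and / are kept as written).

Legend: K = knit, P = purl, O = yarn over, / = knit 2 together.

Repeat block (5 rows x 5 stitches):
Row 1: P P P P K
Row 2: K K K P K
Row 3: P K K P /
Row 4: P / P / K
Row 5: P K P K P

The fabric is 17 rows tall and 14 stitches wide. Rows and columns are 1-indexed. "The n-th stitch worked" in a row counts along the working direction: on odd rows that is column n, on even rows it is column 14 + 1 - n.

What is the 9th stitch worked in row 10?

Result:
K

Derivation:
Row 10 uses chart row ((10-1) mod 5)+1 = 5. Row 10 is even, so WS.
Chart row 5 tiled across columns 1-14: P K P K P P K P K P P K P K
WS: work from column 14 back to column 1 (reverse the tiled row), swapping K<->P (O and / unchanged).
Row 10 as worked: P K P K K P K P K K P K P K
Stitch 9 in working order -> K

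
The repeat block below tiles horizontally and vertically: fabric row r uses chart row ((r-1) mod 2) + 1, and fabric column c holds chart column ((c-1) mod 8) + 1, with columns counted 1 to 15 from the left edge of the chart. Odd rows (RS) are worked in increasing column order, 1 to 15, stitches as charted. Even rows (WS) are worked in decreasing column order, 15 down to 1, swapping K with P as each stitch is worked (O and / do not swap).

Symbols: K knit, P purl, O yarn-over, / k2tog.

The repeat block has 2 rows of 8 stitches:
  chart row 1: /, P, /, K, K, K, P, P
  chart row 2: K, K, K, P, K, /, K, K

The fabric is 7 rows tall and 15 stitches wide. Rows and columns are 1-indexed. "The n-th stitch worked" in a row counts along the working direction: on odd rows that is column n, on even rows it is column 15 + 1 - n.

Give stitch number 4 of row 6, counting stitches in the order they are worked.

Row 6: (6-1) mod 2 = 1, so use chart row 2. Even row -> WS.
Chart row 2 tiled across columns 1-15: K K K P K / K K K K K P K / K
WS row: flip the tiled sequence (start at column 15) and apply K<->P; O and / stay.
Row 6 as worked: P / P K P P P P P / P K P P P
The 4th stitch worked is K.

== STITCH ==
K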